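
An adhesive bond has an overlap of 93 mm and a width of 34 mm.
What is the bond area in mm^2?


Bond area = overlap * width
= 93 * 34
= 3162 mm^2

3162


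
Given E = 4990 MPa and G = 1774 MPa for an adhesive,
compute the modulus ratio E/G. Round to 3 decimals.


E/G ratio = 4990 / 1774 = 2.813

2.813


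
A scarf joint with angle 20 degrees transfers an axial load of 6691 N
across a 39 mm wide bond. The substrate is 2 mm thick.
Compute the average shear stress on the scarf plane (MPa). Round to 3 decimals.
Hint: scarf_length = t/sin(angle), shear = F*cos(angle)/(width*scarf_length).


scarf_length = 2 / sin(20 deg) = 5.8476 mm
cos(20 deg) = 0.939693
shear stress = 6691 * 0.939693 / (39 * 5.8476)
= 27.570 MPa

27.570


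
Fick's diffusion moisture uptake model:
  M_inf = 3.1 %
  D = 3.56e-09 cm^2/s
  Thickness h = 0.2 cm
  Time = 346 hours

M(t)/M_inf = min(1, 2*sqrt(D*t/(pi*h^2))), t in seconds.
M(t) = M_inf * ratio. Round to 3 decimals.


t_sec = 346 * 3600 = 1245600
ratio = 2*sqrt(3.56e-09*1245600/(pi*0.2^2))
= min(1, 0.375698)
= 0.375698
M(t) = 3.1 * 0.375698 = 1.165 %

1.165


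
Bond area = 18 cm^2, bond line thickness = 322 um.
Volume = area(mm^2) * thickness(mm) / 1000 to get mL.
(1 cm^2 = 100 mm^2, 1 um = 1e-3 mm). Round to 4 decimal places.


area_mm2 = 18 * 100 = 1800
blt_mm = 322 * 1e-3 = 0.322
vol_mm3 = 1800 * 0.322 = 579.6
vol_mL = 579.6 / 1000 = 0.5796 mL

0.5796


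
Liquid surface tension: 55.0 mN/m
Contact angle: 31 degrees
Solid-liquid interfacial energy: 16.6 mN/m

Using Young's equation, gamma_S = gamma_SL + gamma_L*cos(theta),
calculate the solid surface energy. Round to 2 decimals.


gamma_S = 16.6 + 55.0 * cos(31)
= 63.74 mN/m

63.74


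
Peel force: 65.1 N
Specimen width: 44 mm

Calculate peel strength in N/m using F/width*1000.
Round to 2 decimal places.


Peel strength = 65.1 / 44 * 1000 = 1479.55 N/m

1479.55


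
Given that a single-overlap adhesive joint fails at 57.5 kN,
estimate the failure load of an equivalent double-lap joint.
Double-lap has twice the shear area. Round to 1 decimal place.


Double-lap factor = 2
Expected load = 57.5 * 2 = 115.0 kN

115.0


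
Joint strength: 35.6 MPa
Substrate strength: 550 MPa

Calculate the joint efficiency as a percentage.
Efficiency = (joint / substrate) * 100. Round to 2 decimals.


Efficiency = (35.6 / 550) * 100 = 6.47%

6.47


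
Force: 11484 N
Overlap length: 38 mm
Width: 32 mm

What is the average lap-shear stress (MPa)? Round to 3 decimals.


Average shear stress = F / (overlap * width)
= 11484 / (38 * 32)
= 9.444 MPa

9.444


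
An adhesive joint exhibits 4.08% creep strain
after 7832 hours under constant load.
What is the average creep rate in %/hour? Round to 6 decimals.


Creep rate = strain / time
= 4.08 / 7832
= 0.000521 %/h

0.000521


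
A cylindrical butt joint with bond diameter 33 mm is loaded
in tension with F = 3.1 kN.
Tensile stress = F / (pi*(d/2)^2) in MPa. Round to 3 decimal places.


Area = pi * (33/2)^2 = 855.2986 mm^2
Stress = 3.1*1000 / 855.2986
= 3.624 MPa

3.624


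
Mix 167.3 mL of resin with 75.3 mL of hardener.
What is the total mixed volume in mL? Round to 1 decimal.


Total = 167.3 + 75.3 = 242.6 mL

242.6


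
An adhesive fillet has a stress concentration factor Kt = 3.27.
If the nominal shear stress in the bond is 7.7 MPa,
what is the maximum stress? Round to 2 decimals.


Max stress = 7.7 * 3.27 = 25.18 MPa

25.18


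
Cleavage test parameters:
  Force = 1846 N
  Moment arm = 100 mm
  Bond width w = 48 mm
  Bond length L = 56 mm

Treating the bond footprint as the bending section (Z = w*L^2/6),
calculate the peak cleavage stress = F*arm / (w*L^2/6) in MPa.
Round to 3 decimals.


M = 1846 * 100 = 184600 N*mm
Z = 48 * 56^2 / 6 = 150528 / 6 mm^3
sigma = M / Z = 6 * 184600 / 150528 = 1107600 / 150528
= 7.358 MPa

7.358


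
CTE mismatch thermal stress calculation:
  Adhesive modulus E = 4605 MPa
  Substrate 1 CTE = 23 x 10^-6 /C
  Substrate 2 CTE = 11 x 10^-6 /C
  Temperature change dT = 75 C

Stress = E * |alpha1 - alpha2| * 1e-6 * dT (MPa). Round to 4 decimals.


delta_alpha = |23 - 11| = 12 x 10^-6/C
Stress = 4605 * 12e-6 * 75
= 4.1445 MPa

4.1445


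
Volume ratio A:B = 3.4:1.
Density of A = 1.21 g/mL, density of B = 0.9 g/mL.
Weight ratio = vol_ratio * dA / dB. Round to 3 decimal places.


Wt ratio = 3.4 * 1.21 / 0.9
= 4.571

4.571


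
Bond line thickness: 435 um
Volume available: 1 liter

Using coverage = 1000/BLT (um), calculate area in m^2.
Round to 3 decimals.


1 L = 1e6 mm^3, thickness = 435 um = 0.435 mm
Area = 1e6 / 0.435 mm^2 = (1e6 / 0.435) / 1e6 m^2 = 1000 / 435 m^2
= 2.299 m^2

2.299


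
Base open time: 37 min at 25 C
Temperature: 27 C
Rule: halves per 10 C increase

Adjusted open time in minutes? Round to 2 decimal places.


Acceleration = 2^((27-25)/10) = 1.1487
Open time = 37 / 1.1487 = 32.21 min

32.21


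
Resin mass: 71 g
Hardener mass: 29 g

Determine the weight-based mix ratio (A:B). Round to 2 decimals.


Ratio = 71 / 29 = 2.45

2.45


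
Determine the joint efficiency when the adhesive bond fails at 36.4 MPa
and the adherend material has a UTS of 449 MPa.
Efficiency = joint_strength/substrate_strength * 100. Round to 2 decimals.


Joint efficiency = 36.4 / 449 * 100
= 8.11%

8.11


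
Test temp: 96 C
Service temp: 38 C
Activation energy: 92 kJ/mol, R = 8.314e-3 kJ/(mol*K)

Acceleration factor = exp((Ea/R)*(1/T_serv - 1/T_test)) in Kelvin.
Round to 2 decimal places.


AF = exp((92/0.008314)*(1/311.15 - 1/369.15))
= 267.12

267.12


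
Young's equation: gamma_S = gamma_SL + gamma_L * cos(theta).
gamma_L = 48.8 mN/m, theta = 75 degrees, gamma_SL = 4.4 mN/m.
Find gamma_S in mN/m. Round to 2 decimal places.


cos(75 deg) = 0.258819
gamma_S = 4.4 + 48.8 * 0.258819
= 17.03 mN/m

17.03


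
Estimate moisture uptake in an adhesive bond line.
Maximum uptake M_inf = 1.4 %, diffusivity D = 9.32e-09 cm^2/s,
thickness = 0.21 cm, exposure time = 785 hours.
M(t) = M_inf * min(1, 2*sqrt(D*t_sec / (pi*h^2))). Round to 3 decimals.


Convert time: 785 h = 2826000 s
ratio = min(1, 2*sqrt(9.32e-09*2826000/(pi*0.21^2)))
= 0.872027
M(t) = 1.4 * 0.872027 = 1.221%

1.221


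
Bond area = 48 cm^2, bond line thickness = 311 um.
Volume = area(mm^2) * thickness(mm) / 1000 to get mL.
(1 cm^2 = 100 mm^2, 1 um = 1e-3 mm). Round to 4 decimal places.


area_mm2 = 48 * 100 = 4800
blt_mm = 311 * 1e-3 = 0.311
vol_mm3 = 4800 * 0.311 = 1492.8
vol_mL = 1492.8 / 1000 = 1.4928 mL

1.4928


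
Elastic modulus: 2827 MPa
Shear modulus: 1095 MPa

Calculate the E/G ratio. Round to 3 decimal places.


E / G = 2827 / 1095 = 2.582

2.582


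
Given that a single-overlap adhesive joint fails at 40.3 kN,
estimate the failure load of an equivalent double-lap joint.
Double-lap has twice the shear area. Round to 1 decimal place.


Double-lap factor = 2
Expected load = 40.3 * 2 = 80.6 kN

80.6


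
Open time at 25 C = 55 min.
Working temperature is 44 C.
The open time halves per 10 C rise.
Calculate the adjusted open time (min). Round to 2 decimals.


factor = 2^((44 - 25) / 10) = 3.7321
ot = 55 / 3.7321 = 14.74 min

14.74


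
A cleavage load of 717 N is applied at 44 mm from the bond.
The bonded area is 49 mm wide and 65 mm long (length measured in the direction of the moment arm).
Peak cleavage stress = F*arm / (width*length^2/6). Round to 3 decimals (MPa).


Moment = 717 * 44 = 31548 N*mm
Section modulus = 49 * 4225 / 6 = 207025 / 6 mm^3
Stress = 31548 / (207025 / 6) = 189288 / 207025
= 0.914 MPa

0.914


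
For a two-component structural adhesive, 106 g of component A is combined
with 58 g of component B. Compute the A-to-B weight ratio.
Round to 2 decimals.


Weight ratio A:B = 106 / 58
= 1.83

1.83


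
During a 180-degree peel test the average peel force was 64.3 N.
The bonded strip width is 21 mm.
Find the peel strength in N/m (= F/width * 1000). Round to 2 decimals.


Peel strength = F/width * 1000
= 64.3 / 21 * 1000
= 3061.90 N/m

3061.90


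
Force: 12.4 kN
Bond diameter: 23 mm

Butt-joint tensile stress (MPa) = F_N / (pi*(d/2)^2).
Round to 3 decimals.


F_N = 12.4 * 1000 = 12400.0 N
A = pi*(11.5)^2 = 415.4756 mm^2
stress = 12400.0 / 415.4756 = 29.845 MPa

29.845


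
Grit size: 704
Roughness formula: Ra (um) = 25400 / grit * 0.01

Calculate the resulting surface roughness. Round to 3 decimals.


Ra = 25400 / 704 * 0.01
= 0.361 um

0.361


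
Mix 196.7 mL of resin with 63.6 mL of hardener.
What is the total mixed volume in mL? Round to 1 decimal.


Total = 196.7 + 63.6 = 260.3 mL

260.3


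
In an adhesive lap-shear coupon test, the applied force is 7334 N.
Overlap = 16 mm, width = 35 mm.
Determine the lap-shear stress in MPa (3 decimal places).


stress = F / (overlap * width)
= 7334 / (16 * 35)
= 13.096 MPa

13.096


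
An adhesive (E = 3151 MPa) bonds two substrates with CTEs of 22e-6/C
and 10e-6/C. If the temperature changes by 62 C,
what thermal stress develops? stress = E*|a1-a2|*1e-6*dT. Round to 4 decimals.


Stress = 3151 * |22 - 10| * 1e-6 * 62
= 2.3443 MPa

2.3443


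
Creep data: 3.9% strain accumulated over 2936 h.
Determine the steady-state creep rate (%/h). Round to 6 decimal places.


Rate = 3.9 / 2936 = 0.001328 %/h

0.001328


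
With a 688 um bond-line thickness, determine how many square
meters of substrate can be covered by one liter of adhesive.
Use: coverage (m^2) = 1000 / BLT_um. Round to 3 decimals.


Coverage = 1000 / 688 = 1.453 m^2

1.453


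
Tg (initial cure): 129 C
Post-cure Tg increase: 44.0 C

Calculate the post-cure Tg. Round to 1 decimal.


Post-cure Tg = 129 + 44.0 = 173.0 C

173.0


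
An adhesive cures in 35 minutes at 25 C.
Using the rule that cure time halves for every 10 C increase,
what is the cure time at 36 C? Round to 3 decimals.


Factor = 2^((36 - 25) / 10) = 2.1435
Cure time = 35 / 2.1435
= 16.328 minutes

16.328


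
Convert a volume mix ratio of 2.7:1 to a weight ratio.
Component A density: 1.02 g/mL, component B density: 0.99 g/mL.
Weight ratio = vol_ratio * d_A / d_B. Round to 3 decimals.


= 2.7 * 1.02 / 0.99 = 2.782

2.782


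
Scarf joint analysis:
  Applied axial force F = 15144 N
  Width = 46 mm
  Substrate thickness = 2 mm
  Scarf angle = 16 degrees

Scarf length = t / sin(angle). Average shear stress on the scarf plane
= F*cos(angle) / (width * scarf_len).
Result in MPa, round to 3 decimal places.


Scarf length = 2 / sin(16 deg) = 7.2559 mm
cos(16 deg) = 0.961262
Shear = 15144 * 0.961262 / (46 * 7.2559)
= 43.615 MPa

43.615


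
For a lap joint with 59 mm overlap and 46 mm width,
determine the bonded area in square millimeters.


Area = 59 * 46 = 2714 mm^2

2714


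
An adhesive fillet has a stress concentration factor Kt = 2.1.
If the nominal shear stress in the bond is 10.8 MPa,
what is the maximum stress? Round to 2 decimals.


Max stress = 10.8 * 2.1 = 22.68 MPa

22.68


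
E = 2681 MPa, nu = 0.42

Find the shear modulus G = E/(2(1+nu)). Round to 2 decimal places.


G = 2681 / (2 * 1.42)
= 944.01 MPa

944.01


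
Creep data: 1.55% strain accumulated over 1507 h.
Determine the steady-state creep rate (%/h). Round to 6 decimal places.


Rate = 1.55 / 1507 = 0.001029 %/h

0.001029


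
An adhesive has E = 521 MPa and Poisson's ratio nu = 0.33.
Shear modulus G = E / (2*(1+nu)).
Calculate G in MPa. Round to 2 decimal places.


G = 521 / (2*(1+0.33))
= 521 / 2.66
= 195.86 MPa

195.86


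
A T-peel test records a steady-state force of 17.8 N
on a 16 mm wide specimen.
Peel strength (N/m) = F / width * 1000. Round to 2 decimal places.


Peel strength = 17.8 / 16 * 1000
= 1112.50 N/m

1112.50


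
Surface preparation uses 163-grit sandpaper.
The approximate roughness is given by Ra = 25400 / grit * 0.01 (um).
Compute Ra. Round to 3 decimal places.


Ra = 25400 / 163 * 0.01
= 254 / 163
= 1.558 um

1.558


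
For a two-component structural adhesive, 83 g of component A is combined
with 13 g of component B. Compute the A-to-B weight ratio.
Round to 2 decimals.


Weight ratio A:B = 83 / 13
= 6.38

6.38


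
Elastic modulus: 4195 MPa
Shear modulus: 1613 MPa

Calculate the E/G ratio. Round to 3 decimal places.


E / G = 4195 / 1613 = 2.601

2.601


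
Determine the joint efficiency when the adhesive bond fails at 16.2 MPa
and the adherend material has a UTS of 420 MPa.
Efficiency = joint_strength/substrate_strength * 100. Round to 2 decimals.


Joint efficiency = 16.2 / 420 * 100
= 3.86%

3.86


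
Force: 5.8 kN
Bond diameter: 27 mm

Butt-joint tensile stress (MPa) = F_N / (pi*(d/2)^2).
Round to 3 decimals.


F_N = 5.8 * 1000 = 5800.0 N
A = pi*(13.5)^2 = 572.5553 mm^2
stress = 5800.0 / 572.5553 = 10.130 MPa

10.130


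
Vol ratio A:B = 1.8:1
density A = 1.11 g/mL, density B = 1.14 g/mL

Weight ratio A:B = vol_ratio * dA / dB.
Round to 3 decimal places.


Weight ratio = 1.8 * 1.11 / 1.14
= 1.753

1.753


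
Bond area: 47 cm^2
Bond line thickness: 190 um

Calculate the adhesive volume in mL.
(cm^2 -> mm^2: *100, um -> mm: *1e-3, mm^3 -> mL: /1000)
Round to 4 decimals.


V = 47*100 * 190*1e-3 / 1000
= 0.8930 mL

0.8930


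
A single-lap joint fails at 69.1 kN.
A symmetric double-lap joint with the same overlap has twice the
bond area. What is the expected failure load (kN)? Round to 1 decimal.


Double-lap load = 2 * 69.1 = 138.2 kN

138.2


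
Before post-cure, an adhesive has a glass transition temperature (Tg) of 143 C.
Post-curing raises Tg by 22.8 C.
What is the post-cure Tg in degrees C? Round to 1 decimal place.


Tg_post = Tg_base + delta_Tg
= 143 + 22.8
= 165.8 C

165.8


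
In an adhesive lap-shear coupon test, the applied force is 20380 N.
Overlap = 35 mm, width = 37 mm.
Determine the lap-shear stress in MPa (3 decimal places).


stress = F / (overlap * width)
= 20380 / (35 * 37)
= 15.737 MPa

15.737


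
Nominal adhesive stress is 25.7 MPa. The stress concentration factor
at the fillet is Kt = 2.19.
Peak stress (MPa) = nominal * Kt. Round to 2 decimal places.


Peak = 25.7 * 2.19 = 56.28 MPa

56.28


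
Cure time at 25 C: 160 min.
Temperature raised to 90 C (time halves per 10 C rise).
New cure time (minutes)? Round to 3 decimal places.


Acceleration factor = 2^(65/10) = 90.5097
New time = 160 / 90.5097 = 1.768 min

1.768


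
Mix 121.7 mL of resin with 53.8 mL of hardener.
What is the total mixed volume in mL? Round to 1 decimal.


Total = 121.7 + 53.8 = 175.5 mL

175.5


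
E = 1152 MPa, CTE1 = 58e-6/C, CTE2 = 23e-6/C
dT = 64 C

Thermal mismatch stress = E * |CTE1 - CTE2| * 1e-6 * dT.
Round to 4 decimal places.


= 1152 * 35e-6 * 64
= 2.5805 MPa

2.5805


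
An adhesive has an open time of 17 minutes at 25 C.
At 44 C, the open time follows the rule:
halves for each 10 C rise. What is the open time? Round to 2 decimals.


Factor = 2^((44-25)/10) = 3.7321
Open time = 17 / 3.7321 = 4.56 min

4.56


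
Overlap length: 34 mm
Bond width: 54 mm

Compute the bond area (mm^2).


Bond area = 34 * 54 = 1836 mm^2

1836


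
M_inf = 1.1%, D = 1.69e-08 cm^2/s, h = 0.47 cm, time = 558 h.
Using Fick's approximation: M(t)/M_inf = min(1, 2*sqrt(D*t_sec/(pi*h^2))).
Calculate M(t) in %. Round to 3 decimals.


t = 2008800 s
ratio = min(1, 2*sqrt(1.69e-08*2008800/(pi*0.2209)))
= 0.442353
M(t) = 1.1 * 0.442353 = 0.487%

0.487


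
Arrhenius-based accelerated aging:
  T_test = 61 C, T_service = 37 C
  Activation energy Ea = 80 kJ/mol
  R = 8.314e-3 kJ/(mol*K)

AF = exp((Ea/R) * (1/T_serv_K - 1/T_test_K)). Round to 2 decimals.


T_test_K = 334.15, T_serv_K = 310.15
AF = exp((80/8.314e-3) * (1/310.15 - 1/334.15))
= 9.28

9.28


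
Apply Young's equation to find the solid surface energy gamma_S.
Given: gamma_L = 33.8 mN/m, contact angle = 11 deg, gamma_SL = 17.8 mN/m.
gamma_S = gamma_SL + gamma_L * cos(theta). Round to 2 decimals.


theta_rad = 11 * pi/180 = 0.191986
gamma_S = 17.8 + 33.8 * cos(0.191986)
= 50.98 mN/m

50.98


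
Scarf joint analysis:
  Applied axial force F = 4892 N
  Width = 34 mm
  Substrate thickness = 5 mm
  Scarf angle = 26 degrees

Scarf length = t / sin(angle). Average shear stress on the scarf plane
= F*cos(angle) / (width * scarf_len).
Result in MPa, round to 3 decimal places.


Scarf length = 5 / sin(26 deg) = 11.4059 mm
cos(26 deg) = 0.898794
Shear = 4892 * 0.898794 / (34 * 11.4059)
= 11.338 MPa

11.338


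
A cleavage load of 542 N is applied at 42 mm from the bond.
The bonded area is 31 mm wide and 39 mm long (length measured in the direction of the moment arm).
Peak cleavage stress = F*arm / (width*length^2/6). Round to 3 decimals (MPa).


Moment = 542 * 42 = 22764 N*mm
Section modulus = 31 * 1521 / 6 = 47151 / 6 mm^3
Stress = 22764 / (47151 / 6) = 136584 / 47151
= 2.897 MPa

2.897


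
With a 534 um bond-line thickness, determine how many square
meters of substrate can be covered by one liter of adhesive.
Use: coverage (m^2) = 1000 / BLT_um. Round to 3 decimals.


Coverage = 1000 / 534 = 1.873 m^2

1.873


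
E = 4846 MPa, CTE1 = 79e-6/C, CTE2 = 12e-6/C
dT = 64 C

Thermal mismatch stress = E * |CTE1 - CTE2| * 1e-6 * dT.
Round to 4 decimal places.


= 4846 * 67e-6 * 64
= 20.7796 MPa

20.7796


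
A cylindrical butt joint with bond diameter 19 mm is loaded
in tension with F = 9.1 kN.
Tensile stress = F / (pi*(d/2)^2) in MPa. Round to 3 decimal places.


Area = pi * (19/2)^2 = 283.5287 mm^2
Stress = 9.1*1000 / 283.5287
= 32.096 MPa

32.096


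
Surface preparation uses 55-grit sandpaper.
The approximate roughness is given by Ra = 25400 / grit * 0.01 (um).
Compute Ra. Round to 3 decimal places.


Ra = 25400 / 55 * 0.01
= 254 / 55
= 4.618 um

4.618


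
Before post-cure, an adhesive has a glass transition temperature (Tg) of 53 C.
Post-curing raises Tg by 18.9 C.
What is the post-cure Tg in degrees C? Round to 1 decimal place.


Tg_post = Tg_base + delta_Tg
= 53 + 18.9
= 71.9 C

71.9


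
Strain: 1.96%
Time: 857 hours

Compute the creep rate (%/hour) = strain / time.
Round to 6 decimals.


Creep rate = 1.96 / 857
= 0.002287 %/h

0.002287


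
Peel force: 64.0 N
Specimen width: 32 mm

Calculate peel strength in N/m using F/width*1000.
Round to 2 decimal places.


Peel strength = 64.0 / 32 * 1000 = 2000.00 N/m

2000.00


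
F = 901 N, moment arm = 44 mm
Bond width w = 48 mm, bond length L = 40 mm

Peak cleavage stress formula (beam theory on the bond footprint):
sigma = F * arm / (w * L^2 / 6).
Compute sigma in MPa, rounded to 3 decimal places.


sigma = (901 * 44) / (48 * 1600 / 6)
= 39644 * 6 / 76800
= 237864 / 76800
= 3.097 MPa

3.097


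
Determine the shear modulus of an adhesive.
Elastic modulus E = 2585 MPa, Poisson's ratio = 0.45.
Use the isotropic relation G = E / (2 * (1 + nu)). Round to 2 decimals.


G = 2585 / (2*(1+0.45)) = 2585 / 2.90
= 891.38 MPa

891.38


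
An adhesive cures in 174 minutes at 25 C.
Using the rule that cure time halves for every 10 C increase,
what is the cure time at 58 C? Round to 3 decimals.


Factor = 2^((58 - 25) / 10) = 9.8492
Cure time = 174 / 9.8492
= 17.666 minutes

17.666


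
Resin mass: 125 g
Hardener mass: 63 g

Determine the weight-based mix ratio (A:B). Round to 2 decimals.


Ratio = 125 / 63 = 1.98

1.98


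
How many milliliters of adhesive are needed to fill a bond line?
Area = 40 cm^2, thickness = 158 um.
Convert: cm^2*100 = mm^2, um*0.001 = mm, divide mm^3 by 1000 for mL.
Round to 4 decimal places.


= (40 * 100) * (158 * 0.001) / 1000
= 0.6320 mL

0.6320


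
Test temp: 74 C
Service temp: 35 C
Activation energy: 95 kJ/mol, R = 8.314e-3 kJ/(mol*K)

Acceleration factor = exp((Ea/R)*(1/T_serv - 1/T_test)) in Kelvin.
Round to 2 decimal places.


AF = exp((95/0.008314)*(1/308.15 - 1/347.15))
= 64.44

64.44


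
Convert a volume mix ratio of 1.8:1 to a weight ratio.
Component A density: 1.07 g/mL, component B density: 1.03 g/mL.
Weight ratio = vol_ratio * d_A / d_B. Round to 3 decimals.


= 1.8 * 1.07 / 1.03 = 1.870

1.870


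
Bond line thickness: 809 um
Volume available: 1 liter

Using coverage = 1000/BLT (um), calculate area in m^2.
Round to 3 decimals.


1 L = 1e6 mm^3, thickness = 809 um = 0.809 mm
Area = 1e6 / 0.809 mm^2 = (1e6 / 0.809) / 1e6 m^2 = 1000 / 809 m^2
= 1.236 m^2

1.236


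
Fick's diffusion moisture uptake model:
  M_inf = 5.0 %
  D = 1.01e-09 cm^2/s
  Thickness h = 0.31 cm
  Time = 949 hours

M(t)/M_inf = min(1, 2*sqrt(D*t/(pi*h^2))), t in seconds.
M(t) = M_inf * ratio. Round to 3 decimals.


t_sec = 949 * 3600 = 3416400
ratio = 2*sqrt(1.01e-09*3416400/(pi*0.31^2))
= min(1, 0.213815)
= 0.213815
M(t) = 5.0 * 0.213815 = 1.069 %

1.069


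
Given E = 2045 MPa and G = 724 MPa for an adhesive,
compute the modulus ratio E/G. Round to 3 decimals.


E/G ratio = 2045 / 724 = 2.825

2.825


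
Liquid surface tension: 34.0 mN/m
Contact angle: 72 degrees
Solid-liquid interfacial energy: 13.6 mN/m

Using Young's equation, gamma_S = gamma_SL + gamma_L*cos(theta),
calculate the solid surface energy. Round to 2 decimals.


gamma_S = 13.6 + 34.0 * cos(72)
= 24.11 mN/m

24.11


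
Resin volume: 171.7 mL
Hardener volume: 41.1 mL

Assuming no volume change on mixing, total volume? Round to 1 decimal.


V_total = 171.7 + 41.1 = 212.8 mL

212.8


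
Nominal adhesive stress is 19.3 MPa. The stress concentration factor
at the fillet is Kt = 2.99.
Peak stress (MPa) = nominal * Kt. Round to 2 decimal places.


Peak = 19.3 * 2.99 = 57.71 MPa

57.71


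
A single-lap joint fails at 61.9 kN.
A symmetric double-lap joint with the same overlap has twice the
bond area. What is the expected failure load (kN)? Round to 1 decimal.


Double-lap load = 2 * 61.9 = 123.8 kN

123.8


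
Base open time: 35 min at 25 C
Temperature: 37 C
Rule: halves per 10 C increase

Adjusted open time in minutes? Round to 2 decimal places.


Acceleration = 2^((37-25)/10) = 2.2974
Open time = 35 / 2.2974 = 15.23 min

15.23


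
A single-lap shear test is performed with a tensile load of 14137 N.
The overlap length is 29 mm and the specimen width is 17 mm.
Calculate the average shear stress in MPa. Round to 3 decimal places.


Shear stress = F / (overlap * width)
= 14137 / (29 * 17)
= 14137 / 493
= 28.675 MPa

28.675


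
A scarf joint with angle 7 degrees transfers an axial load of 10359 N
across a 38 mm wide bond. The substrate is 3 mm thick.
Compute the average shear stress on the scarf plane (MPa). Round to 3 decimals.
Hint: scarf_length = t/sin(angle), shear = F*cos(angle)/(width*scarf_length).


scarf_length = 3 / sin(7 deg) = 24.6165 mm
cos(7 deg) = 0.992546
shear stress = 10359 * 0.992546 / (38 * 24.6165)
= 10.992 MPa

10.992


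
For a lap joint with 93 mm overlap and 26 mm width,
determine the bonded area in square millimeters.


Area = 93 * 26 = 2418 mm^2

2418


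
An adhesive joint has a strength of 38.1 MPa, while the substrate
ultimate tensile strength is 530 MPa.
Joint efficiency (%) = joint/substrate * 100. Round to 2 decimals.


Efficiency = 38.1 / 530 * 100
= 7.19%

7.19


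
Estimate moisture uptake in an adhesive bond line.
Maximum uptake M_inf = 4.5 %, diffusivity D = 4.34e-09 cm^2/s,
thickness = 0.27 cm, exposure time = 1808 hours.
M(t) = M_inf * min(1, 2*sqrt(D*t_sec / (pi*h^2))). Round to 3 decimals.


Convert time: 1808 h = 6508800 s
ratio = min(1, 2*sqrt(4.34e-09*6508800/(pi*0.27^2)))
= 0.702403
M(t) = 4.5 * 0.702403 = 3.161%

3.161


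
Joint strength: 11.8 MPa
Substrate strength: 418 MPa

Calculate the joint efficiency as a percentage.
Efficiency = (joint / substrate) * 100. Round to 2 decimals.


Efficiency = (11.8 / 418) * 100 = 2.82%

2.82


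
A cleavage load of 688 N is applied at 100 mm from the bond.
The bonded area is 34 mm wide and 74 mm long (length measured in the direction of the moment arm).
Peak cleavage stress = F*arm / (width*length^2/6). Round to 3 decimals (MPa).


Moment = 688 * 100 = 68800 N*mm
Section modulus = 34 * 5476 / 6 = 186184 / 6 mm^3
Stress = 68800 / (186184 / 6) = 412800 / 186184
= 2.217 MPa

2.217


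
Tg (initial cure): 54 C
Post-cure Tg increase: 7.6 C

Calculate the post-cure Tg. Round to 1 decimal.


Post-cure Tg = 54 + 7.6 = 61.6 C

61.6


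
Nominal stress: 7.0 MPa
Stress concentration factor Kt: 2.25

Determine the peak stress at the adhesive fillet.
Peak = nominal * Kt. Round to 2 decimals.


Peak stress = 7.0 * 2.25
= 15.75 MPa

15.75


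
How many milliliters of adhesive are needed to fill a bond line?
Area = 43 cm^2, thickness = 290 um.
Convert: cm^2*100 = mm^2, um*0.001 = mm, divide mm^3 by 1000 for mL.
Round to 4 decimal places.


= (43 * 100) * (290 * 0.001) / 1000
= 1.2470 mL

1.2470


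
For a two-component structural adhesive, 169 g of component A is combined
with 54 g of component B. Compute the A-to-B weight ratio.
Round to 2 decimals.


Weight ratio A:B = 169 / 54
= 3.13

3.13


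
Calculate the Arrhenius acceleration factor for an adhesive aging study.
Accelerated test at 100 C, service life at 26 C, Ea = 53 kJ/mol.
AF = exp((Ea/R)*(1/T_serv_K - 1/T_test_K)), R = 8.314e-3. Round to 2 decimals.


T_test = 373.15 K, T_serv = 299.15 K
Ea/R = 53 / 0.008314 = 6374.79
AF = exp(6374.79 * (1/299.15 - 1/373.15))
= 68.44

68.44


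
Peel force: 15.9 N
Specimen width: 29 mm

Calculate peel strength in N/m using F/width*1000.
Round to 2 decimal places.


Peel strength = 15.9 / 29 * 1000 = 548.28 N/m

548.28


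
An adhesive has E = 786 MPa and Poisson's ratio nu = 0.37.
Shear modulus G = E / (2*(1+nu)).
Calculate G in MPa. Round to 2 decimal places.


G = 786 / (2*(1+0.37))
= 786 / 2.74
= 286.86 MPa

286.86


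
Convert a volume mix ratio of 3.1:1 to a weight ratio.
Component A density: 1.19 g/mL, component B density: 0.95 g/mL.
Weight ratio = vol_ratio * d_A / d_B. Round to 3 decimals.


= 3.1 * 1.19 / 0.95 = 3.883

3.883


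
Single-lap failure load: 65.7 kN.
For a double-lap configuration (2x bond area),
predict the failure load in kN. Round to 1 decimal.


Failure load = 65.7 * 2 = 131.4 kN

131.4


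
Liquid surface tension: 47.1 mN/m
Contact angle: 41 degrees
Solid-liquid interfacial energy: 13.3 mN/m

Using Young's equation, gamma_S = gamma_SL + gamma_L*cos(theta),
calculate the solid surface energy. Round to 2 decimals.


gamma_S = 13.3 + 47.1 * cos(41)
= 48.85 mN/m

48.85


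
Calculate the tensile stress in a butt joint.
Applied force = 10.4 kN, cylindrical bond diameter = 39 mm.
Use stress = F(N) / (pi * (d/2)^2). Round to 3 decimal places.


A = pi * 19.5^2 = 1194.5906 mm^2
sigma = 10400.0 / 1194.5906 = 8.706 MPa

8.706


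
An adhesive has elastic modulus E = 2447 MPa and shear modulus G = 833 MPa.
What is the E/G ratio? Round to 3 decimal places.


E/G = 2447 / 833 = 2.938

2.938


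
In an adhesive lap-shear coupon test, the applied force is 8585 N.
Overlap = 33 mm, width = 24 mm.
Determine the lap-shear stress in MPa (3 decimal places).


stress = F / (overlap * width)
= 8585 / (33 * 24)
= 10.840 MPa

10.840


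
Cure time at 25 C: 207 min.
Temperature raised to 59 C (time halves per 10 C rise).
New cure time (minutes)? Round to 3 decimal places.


Acceleration factor = 2^(34/10) = 10.5561
New time = 207 / 10.5561 = 19.610 min

19.610


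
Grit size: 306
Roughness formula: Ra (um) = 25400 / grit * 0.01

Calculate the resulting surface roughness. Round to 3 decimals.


Ra = 25400 / 306 * 0.01
= 0.830 um

0.830


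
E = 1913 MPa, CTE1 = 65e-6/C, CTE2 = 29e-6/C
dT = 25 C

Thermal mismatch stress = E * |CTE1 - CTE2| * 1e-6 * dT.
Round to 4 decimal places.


= 1913 * 36e-6 * 25
= 1.7217 MPa

1.7217


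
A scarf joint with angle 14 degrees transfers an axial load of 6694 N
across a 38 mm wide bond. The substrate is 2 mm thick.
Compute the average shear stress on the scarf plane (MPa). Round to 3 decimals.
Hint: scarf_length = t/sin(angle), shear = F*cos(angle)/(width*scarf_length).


scarf_length = 2 / sin(14 deg) = 8.2671 mm
cos(14 deg) = 0.970296
shear stress = 6694 * 0.970296 / (38 * 8.2671)
= 20.675 MPa

20.675


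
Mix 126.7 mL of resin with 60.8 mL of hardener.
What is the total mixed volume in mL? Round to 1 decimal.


Total = 126.7 + 60.8 = 187.5 mL

187.5


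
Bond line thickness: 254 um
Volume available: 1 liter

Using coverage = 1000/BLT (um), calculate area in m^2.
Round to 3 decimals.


1 L = 1e6 mm^3, thickness = 254 um = 0.254 mm
Area = 1e6 / 0.254 mm^2 = (1e6 / 0.254) / 1e6 m^2 = 1000 / 254 m^2
= 3.937 m^2

3.937


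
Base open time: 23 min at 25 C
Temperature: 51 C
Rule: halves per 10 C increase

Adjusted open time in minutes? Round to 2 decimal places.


Acceleration = 2^((51-25)/10) = 6.0629
Open time = 23 / 6.0629 = 3.79 min

3.79


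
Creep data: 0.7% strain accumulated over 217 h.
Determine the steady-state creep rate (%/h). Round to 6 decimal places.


Rate = 0.7 / 217 = 0.003226 %/h

0.003226


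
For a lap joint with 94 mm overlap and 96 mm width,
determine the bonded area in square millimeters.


Area = 94 * 96 = 9024 mm^2

9024


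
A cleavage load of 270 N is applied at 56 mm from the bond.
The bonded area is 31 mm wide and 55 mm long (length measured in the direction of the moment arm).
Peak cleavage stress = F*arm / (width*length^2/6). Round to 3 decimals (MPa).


Moment = 270 * 56 = 15120 N*mm
Section modulus = 31 * 3025 / 6 = 93775 / 6 mm^3
Stress = 15120 / (93775 / 6) = 90720 / 93775
= 0.967 MPa

0.967


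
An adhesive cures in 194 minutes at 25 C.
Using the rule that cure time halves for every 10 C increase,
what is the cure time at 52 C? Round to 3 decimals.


Factor = 2^((52 - 25) / 10) = 6.4980
Cure time = 194 / 6.4980
= 29.855 minutes

29.855


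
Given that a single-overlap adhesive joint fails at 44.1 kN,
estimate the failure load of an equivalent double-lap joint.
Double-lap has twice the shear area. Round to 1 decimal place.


Double-lap factor = 2
Expected load = 44.1 * 2 = 88.2 kN

88.2


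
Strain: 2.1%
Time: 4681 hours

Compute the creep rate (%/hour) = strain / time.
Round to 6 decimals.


Creep rate = 2.1 / 4681
= 0.000449 %/h

0.000449


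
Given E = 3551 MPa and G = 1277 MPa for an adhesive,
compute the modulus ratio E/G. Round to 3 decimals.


E/G ratio = 3551 / 1277 = 2.781

2.781


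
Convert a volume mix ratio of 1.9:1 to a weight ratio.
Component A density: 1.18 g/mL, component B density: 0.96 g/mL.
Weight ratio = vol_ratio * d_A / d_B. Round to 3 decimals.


= 1.9 * 1.18 / 0.96 = 2.335

2.335


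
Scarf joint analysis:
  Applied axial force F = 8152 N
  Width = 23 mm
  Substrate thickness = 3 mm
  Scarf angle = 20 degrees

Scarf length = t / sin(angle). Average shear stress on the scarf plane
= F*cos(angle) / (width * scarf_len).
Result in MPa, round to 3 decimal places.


Scarf length = 3 / sin(20 deg) = 8.7714 mm
cos(20 deg) = 0.939693
Shear = 8152 * 0.939693 / (23 * 8.7714)
= 37.971 MPa

37.971


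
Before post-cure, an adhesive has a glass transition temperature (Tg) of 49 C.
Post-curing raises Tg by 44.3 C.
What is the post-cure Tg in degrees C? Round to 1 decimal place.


Tg_post = Tg_base + delta_Tg
= 49 + 44.3
= 93.3 C

93.3


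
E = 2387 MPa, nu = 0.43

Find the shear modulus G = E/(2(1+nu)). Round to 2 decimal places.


G = 2387 / (2 * 1.43)
= 834.62 MPa

834.62


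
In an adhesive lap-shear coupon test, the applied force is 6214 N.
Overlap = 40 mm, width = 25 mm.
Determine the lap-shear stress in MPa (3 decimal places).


stress = F / (overlap * width)
= 6214 / (40 * 25)
= 6.214 MPa

6.214


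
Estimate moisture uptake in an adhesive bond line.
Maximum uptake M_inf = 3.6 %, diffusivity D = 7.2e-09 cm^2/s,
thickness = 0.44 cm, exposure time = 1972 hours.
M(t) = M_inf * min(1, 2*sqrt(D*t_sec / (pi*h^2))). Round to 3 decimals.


Convert time: 1972 h = 7099200 s
ratio = min(1, 2*sqrt(7.2e-09*7099200/(pi*0.44^2)))
= 0.579793
M(t) = 3.6 * 0.579793 = 2.087%

2.087


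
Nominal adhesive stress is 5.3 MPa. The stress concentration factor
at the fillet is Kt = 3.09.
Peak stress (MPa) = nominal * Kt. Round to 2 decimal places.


Peak = 5.3 * 3.09 = 16.38 MPa

16.38


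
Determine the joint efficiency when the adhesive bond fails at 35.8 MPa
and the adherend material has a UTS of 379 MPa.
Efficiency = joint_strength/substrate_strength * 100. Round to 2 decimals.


Joint efficiency = 35.8 / 379 * 100
= 9.45%

9.45


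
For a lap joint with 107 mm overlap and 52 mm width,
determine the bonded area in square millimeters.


Area = 107 * 52 = 5564 mm^2

5564


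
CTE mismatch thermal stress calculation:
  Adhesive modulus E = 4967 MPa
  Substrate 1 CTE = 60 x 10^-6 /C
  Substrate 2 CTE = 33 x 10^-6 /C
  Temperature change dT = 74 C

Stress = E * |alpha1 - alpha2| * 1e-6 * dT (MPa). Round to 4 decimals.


delta_alpha = |60 - 33| = 27 x 10^-6/C
Stress = 4967 * 27e-6 * 74
= 9.9241 MPa

9.9241


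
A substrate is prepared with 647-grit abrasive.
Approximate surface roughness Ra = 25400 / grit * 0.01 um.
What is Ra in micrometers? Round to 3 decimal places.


Ra = 25400 / 647 * 0.01 = 0.393 um

0.393


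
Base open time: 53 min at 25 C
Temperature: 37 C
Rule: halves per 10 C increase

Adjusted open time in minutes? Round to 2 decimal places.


Acceleration = 2^((37-25)/10) = 2.2974
Open time = 53 / 2.2974 = 23.07 min

23.07


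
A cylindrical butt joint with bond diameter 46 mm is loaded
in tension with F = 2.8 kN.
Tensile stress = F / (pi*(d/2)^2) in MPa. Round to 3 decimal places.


Area = pi * (46/2)^2 = 1661.9025 mm^2
Stress = 2.8*1000 / 1661.9025
= 1.685 MPa

1.685


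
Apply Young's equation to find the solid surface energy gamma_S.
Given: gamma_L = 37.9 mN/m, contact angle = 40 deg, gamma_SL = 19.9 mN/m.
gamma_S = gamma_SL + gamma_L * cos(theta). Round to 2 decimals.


theta_rad = 40 * pi/180 = 0.698132
gamma_S = 19.9 + 37.9 * cos(0.698132)
= 48.93 mN/m

48.93


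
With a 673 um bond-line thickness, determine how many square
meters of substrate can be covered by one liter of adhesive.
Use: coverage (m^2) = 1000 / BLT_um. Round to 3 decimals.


Coverage = 1000 / 673 = 1.486 m^2

1.486


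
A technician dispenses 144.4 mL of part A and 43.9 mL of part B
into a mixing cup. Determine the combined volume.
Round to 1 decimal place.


Combined volume = 144.4 + 43.9
= 188.3 mL

188.3


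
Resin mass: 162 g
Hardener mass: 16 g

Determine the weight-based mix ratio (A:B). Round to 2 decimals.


Ratio = 162 / 16 = 10.13

10.13


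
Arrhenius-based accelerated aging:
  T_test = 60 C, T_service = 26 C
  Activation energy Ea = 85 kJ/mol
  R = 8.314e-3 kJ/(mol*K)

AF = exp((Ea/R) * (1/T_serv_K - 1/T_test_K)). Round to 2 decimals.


T_test_K = 333.15, T_serv_K = 299.15
AF = exp((85/8.314e-3) * (1/299.15 - 1/333.15))
= 32.72

32.72


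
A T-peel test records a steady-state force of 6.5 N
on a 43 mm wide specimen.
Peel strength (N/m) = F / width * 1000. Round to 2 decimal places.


Peel strength = 6.5 / 43 * 1000
= 151.16 N/m

151.16


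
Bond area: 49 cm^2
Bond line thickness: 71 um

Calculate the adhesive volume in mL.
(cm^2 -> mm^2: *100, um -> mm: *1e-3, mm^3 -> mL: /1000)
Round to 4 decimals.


V = 49*100 * 71*1e-3 / 1000
= 0.3479 mL

0.3479


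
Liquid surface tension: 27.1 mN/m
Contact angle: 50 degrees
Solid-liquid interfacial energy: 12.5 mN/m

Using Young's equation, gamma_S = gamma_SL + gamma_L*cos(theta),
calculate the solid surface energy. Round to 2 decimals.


gamma_S = 12.5 + 27.1 * cos(50)
= 29.92 mN/m

29.92


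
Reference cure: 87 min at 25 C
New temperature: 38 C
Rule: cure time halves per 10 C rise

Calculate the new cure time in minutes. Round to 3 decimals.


factor = 2^((38-25)/10) = 2.4623
t_new = 87 / 2.4623 = 35.333 min

35.333


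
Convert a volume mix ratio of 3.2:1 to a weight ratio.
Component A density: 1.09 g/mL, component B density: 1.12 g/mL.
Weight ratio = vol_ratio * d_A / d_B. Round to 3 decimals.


= 3.2 * 1.09 / 1.12 = 3.114

3.114


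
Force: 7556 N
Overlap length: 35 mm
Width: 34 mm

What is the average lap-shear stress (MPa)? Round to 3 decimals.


Average shear stress = F / (overlap * width)
= 7556 / (35 * 34)
= 6.350 MPa

6.350


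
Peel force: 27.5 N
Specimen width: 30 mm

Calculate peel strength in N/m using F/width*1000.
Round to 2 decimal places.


Peel strength = 27.5 / 30 * 1000 = 916.67 N/m

916.67


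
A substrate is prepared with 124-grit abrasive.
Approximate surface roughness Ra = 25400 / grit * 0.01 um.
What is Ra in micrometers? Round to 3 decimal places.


Ra = 25400 / 124 * 0.01 = 2.048 um

2.048


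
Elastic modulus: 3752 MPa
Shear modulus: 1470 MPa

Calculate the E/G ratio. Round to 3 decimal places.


E / G = 3752 / 1470 = 2.552

2.552


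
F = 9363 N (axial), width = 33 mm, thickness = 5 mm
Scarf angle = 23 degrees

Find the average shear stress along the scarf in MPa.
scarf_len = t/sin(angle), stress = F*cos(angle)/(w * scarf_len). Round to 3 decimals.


scarf_len = 5/sin(23 deg) = 12.7965
cos(23 deg) = 0.920505
stress = 9363*0.920505/(33*12.7965) = 20.410 MPa

20.410


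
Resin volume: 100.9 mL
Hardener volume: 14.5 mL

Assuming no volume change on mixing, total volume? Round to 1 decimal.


V_total = 100.9 + 14.5 = 115.4 mL

115.4


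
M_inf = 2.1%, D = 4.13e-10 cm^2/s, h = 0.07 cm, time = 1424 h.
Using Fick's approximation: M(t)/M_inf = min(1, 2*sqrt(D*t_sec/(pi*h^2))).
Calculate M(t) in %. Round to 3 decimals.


t = 5126400 s
ratio = min(1, 2*sqrt(4.13e-10*5126400/(pi*0.0049)))
= 0.741717
M(t) = 2.1 * 0.741717 = 1.558%

1.558


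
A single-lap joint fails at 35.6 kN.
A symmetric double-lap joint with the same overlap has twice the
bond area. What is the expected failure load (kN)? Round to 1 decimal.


Double-lap load = 2 * 35.6 = 71.2 kN

71.2


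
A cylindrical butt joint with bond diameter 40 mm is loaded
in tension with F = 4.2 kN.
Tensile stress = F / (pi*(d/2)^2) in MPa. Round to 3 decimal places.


Area = pi * (40/2)^2 = 1256.6371 mm^2
Stress = 4.2*1000 / 1256.6371
= 3.342 MPa

3.342


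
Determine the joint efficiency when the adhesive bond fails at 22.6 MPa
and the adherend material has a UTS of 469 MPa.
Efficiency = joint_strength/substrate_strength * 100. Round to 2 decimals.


Joint efficiency = 22.6 / 469 * 100
= 4.82%

4.82


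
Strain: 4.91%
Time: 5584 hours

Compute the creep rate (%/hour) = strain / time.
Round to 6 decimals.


Creep rate = 4.91 / 5584
= 0.000879 %/h

0.000879


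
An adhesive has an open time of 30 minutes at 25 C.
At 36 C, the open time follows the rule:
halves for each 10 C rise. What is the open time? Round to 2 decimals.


Factor = 2^((36-25)/10) = 2.1435
Open time = 30 / 2.1435 = 14.00 min

14.00


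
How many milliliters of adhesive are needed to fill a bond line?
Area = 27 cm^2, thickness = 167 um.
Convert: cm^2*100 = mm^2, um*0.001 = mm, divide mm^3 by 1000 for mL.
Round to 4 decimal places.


= (27 * 100) * (167 * 0.001) / 1000
= 0.4509 mL

0.4509


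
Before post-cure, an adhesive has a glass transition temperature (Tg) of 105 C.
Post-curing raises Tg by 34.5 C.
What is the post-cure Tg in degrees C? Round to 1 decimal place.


Tg_post = Tg_base + delta_Tg
= 105 + 34.5
= 139.5 C

139.5


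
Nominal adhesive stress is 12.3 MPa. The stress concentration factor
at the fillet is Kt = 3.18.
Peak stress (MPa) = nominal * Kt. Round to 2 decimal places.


Peak = 12.3 * 3.18 = 39.11 MPa

39.11


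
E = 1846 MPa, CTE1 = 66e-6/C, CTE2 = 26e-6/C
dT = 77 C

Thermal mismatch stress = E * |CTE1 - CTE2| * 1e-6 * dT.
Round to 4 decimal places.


= 1846 * 40e-6 * 77
= 5.6857 MPa

5.6857


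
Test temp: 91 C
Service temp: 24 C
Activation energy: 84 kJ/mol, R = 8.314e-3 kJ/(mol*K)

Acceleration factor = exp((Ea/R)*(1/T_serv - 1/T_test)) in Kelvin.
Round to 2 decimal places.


AF = exp((84/0.008314)*(1/297.15 - 1/364.15))
= 521.06

521.06
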